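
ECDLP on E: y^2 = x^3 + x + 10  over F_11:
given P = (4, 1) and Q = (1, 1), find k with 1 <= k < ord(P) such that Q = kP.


Enumerate multiples of P until we hit Q = (1, 1):
  1P = (4, 1)
  2P = (1, 1)
Match found at i = 2.

k = 2


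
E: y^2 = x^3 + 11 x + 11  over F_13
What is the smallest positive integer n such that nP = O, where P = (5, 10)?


Compute successive multiples of P until we hit O:
  1P = (5, 10)
  2P = (12, 8)
  3P = (12, 5)
  4P = (5, 3)
  5P = O

ord(P) = 5


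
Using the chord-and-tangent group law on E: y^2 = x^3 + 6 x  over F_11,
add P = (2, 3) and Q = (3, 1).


P != Q, so use the chord formula.
s = (y2 - y1) / (x2 - x1) = (9) / (1) mod 11 = 9
x3 = s^2 - x1 - x2 mod 11 = 9^2 - 2 - 3 = 10
y3 = s (x1 - x3) - y1 mod 11 = 9 * (2 - 10) - 3 = 2

P + Q = (10, 2)


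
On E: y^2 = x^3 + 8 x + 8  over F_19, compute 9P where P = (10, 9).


k = 9 = 1001_2 (binary, LSB first: 1001)
Double-and-add from P = (10, 9):
  bit 0 = 1: acc = O + (10, 9) = (10, 9)
  bit 1 = 0: acc unchanged = (10, 9)
  bit 2 = 0: acc unchanged = (10, 9)
  bit 3 = 1: acc = (10, 9) + (4, 3) = (6, 14)

9P = (6, 14)


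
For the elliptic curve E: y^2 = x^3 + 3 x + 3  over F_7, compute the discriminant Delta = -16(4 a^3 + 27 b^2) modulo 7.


4 a^3 + 27 b^2 = 4*3^3 + 27*3^2 = 108 + 243 = 351
Delta = -16 * (351) = -5616
Delta mod 7 = 5

Delta = 5 (mod 7)


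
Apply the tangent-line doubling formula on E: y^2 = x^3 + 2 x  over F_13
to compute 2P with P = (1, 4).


Doubling: s = (3 x1^2 + a) / (2 y1)
s = (3*1^2 + 2) / (2*4) mod 13 = 12
x3 = s^2 - 2 x1 mod 13 = 12^2 - 2*1 = 12
y3 = s (x1 - x3) - y1 mod 13 = 12 * (1 - 12) - 4 = 7

2P = (12, 7)


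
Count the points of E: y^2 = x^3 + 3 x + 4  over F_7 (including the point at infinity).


For each x in F_7, count y with y^2 = x^3 + 3 x + 4 mod 7:
  x = 0: RHS = 4, y in [2, 5]  -> 2 point(s)
  x = 1: RHS = 1, y in [1, 6]  -> 2 point(s)
  x = 2: RHS = 4, y in [2, 5]  -> 2 point(s)
  x = 5: RHS = 4, y in [2, 5]  -> 2 point(s)
  x = 6: RHS = 0, y in [0]  -> 1 point(s)
Affine points: 9. Add the point at infinity: total = 10.

#E(F_7) = 10


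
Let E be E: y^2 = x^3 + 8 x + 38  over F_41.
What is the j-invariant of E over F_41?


Delta = -16(4 a^3 + 27 b^2) mod 41 = 39
-1728 * (4 a)^3 = -1728 * (4*8)^3 mod 41 = 28
j = 28 * 39^(-1) mod 41 = 27

j = 27 (mod 41)


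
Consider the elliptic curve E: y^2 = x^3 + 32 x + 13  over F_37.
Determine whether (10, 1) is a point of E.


Check whether y^2 = x^3 + 32 x + 13 (mod 37) for (x, y) = (10, 1).
LHS: y^2 = 1^2 mod 37 = 1
RHS: x^3 + 32 x + 13 = 10^3 + 32*10 + 13 mod 37 = 1
LHS = RHS

Yes, on the curve


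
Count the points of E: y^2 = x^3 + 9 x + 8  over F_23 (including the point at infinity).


For each x in F_23, count y with y^2 = x^3 + 9 x + 8 mod 23:
  x = 0: RHS = 8, y in [10, 13]  -> 2 point(s)
  x = 1: RHS = 18, y in [8, 15]  -> 2 point(s)
  x = 3: RHS = 16, y in [4, 19]  -> 2 point(s)
  x = 4: RHS = 16, y in [4, 19]  -> 2 point(s)
  x = 6: RHS = 2, y in [5, 18]  -> 2 point(s)
  x = 7: RHS = 0, y in [0]  -> 1 point(s)
  x = 9: RHS = 13, y in [6, 17]  -> 2 point(s)
  x = 11: RHS = 12, y in [9, 14]  -> 2 point(s)
  x = 12: RHS = 4, y in [2, 21]  -> 2 point(s)
  x = 14: RHS = 3, y in [7, 16]  -> 2 point(s)
  x = 16: RHS = 16, y in [4, 19]  -> 2 point(s)
  x = 19: RHS = 0, y in [0]  -> 1 point(s)
  x = 20: RHS = 0, y in [0]  -> 1 point(s)
Affine points: 23. Add the point at infinity: total = 24.

#E(F_23) = 24


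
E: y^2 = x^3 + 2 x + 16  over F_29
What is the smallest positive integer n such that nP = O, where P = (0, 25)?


Compute successive multiples of P until we hit O:
  1P = (0, 25)
  2P = (20, 9)
  3P = (5, 8)
  4P = (17, 27)
  5P = (8, 15)
  6P = (28, 10)
  7P = (23, 7)
  8P = (15, 17)
  ... (continuing to 39P)
  39P = O

ord(P) = 39


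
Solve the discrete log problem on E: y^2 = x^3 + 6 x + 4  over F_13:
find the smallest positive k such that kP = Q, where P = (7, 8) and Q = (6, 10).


Enumerate multiples of P until we hit Q = (6, 10):
  1P = (7, 8)
  2P = (0, 11)
  3P = (3, 7)
  4P = (12, 7)
  5P = (6, 10)
Match found at i = 5.

k = 5


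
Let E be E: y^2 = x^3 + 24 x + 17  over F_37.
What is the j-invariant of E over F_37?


Delta = -16(4 a^3 + 27 b^2) mod 37 = 35
-1728 * (4 a)^3 = -1728 * (4*24)^3 mod 37 = 23
j = 23 * 35^(-1) mod 37 = 7

j = 7 (mod 37)


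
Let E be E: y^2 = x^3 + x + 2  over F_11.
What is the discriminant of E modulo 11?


4 a^3 + 27 b^2 = 4*1^3 + 27*2^2 = 4 + 108 = 112
Delta = -16 * (112) = -1792
Delta mod 11 = 1

Delta = 1 (mod 11)


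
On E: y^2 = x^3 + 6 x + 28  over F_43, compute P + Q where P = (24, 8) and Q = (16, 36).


P != Q, so use the chord formula.
s = (y2 - y1) / (x2 - x1) = (28) / (35) mod 43 = 18
x3 = s^2 - x1 - x2 mod 43 = 18^2 - 24 - 16 = 26
y3 = s (x1 - x3) - y1 mod 43 = 18 * (24 - 26) - 8 = 42

P + Q = (26, 42)


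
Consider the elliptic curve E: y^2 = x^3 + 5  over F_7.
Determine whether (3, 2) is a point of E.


Check whether y^2 = x^3 + 0 x + 5 (mod 7) for (x, y) = (3, 2).
LHS: y^2 = 2^2 mod 7 = 4
RHS: x^3 + 0 x + 5 = 3^3 + 0*3 + 5 mod 7 = 4
LHS = RHS

Yes, on the curve


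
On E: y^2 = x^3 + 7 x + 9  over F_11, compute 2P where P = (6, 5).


Doubling: s = (3 x1^2 + a) / (2 y1)
s = (3*6^2 + 7) / (2*5) mod 11 = 6
x3 = s^2 - 2 x1 mod 11 = 6^2 - 2*6 = 2
y3 = s (x1 - x3) - y1 mod 11 = 6 * (6 - 2) - 5 = 8

2P = (2, 8)


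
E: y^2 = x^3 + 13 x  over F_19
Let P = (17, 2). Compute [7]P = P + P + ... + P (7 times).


k = 7 = 111_2 (binary, LSB first: 111)
Double-and-add from P = (17, 2):
  bit 0 = 1: acc = O + (17, 2) = (17, 2)
  bit 1 = 1: acc = (17, 2) + (11, 7) = (7, 15)
  bit 2 = 1: acc = (7, 15) + (6, 16) = (7, 4)

7P = (7, 4)


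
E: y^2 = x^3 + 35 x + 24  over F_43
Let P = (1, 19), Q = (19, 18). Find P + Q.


P != Q, so use the chord formula.
s = (y2 - y1) / (x2 - x1) = (42) / (18) mod 43 = 31
x3 = s^2 - x1 - x2 mod 43 = 31^2 - 1 - 19 = 38
y3 = s (x1 - x3) - y1 mod 43 = 31 * (1 - 38) - 19 = 38

P + Q = (38, 38)


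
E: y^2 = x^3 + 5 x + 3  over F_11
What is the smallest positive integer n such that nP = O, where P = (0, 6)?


Compute successive multiples of P until we hit O:
  1P = (0, 6)
  2P = (3, 1)
  3P = (1, 3)
  4P = (8, 7)
  5P = (8, 4)
  6P = (1, 8)
  7P = (3, 10)
  8P = (0, 5)
  ... (continuing to 9P)
  9P = O

ord(P) = 9


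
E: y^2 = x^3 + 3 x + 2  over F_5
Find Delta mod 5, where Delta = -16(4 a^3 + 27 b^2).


4 a^3 + 27 b^2 = 4*3^3 + 27*2^2 = 108 + 108 = 216
Delta = -16 * (216) = -3456
Delta mod 5 = 4

Delta = 4 (mod 5)


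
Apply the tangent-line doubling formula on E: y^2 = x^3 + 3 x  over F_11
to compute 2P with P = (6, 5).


Doubling: s = (3 x1^2 + a) / (2 y1)
s = (3*6^2 + 3) / (2*5) mod 11 = 10
x3 = s^2 - 2 x1 mod 11 = 10^2 - 2*6 = 0
y3 = s (x1 - x3) - y1 mod 11 = 10 * (6 - 0) - 5 = 0

2P = (0, 0)


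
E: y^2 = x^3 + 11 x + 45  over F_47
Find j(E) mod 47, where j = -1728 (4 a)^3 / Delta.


Delta = -16(4 a^3 + 27 b^2) mod 47 = 38
-1728 * (4 a)^3 = -1728 * (4*11)^3 mod 47 = 32
j = 32 * 38^(-1) mod 47 = 33

j = 33 (mod 47)


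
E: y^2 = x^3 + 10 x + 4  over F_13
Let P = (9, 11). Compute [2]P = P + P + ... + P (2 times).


k = 2 = 10_2 (binary, LSB first: 01)
Double-and-add from P = (9, 11):
  bit 0 = 0: acc unchanged = O
  bit 1 = 1: acc = O + (7, 12) = (7, 12)

2P = (7, 12)


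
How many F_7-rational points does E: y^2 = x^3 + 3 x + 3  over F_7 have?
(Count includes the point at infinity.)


For each x in F_7, count y with y^2 = x^3 + 3 x + 3 mod 7:
  x = 1: RHS = 0, y in [0]  -> 1 point(s)
  x = 3: RHS = 4, y in [2, 5]  -> 2 point(s)
  x = 4: RHS = 2, y in [3, 4]  -> 2 point(s)
Affine points: 5. Add the point at infinity: total = 6.

#E(F_7) = 6


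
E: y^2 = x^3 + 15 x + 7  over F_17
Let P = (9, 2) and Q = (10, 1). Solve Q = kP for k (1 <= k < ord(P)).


Enumerate multiples of P until we hit Q = (10, 1):
  1P = (9, 2)
  2P = (7, 8)
  3P = (10, 1)
Match found at i = 3.

k = 3


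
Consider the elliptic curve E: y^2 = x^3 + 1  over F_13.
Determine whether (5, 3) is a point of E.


Check whether y^2 = x^3 + 0 x + 1 (mod 13) for (x, y) = (5, 3).
LHS: y^2 = 3^2 mod 13 = 9
RHS: x^3 + 0 x + 1 = 5^3 + 0*5 + 1 mod 13 = 9
LHS = RHS

Yes, on the curve


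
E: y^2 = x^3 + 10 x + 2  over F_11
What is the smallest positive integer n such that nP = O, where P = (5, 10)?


Compute successive multiples of P until we hit O:
  1P = (5, 10)
  2P = (6, 5)
  3P = (3, 2)
  4P = (8, 0)
  5P = (3, 9)
  6P = (6, 6)
  7P = (5, 1)
  8P = O

ord(P) = 8


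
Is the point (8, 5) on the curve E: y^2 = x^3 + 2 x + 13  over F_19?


Check whether y^2 = x^3 + 2 x + 13 (mod 19) for (x, y) = (8, 5).
LHS: y^2 = 5^2 mod 19 = 6
RHS: x^3 + 2 x + 13 = 8^3 + 2*8 + 13 mod 19 = 9
LHS != RHS

No, not on the curve


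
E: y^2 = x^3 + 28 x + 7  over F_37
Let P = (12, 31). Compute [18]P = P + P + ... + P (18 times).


k = 18 = 10010_2 (binary, LSB first: 01001)
Double-and-add from P = (12, 31):
  bit 0 = 0: acc unchanged = O
  bit 1 = 1: acc = O + (23, 33) = (23, 33)
  bit 2 = 0: acc unchanged = (23, 33)
  bit 3 = 0: acc unchanged = (23, 33)
  bit 4 = 1: acc = (23, 33) + (15, 18) = (32, 1)

18P = (32, 1)


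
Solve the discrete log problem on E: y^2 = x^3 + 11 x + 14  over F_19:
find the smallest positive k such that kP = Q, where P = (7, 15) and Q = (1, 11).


Enumerate multiples of P until we hit Q = (1, 11):
  1P = (7, 15)
  2P = (2, 5)
  3P = (14, 9)
  4P = (3, 6)
  5P = (1, 8)
  6P = (15, 1)
  7P = (6, 7)
  8P = (13, 13)
  9P = (16, 7)
  10P = (5, 17)
  11P = (8, 5)
  12P = (9, 5)
  13P = (9, 14)
  14P = (8, 14)
  15P = (5, 2)
  16P = (16, 12)
  17P = (13, 6)
  18P = (6, 12)
  19P = (15, 18)
  20P = (1, 11)
Match found at i = 20.

k = 20


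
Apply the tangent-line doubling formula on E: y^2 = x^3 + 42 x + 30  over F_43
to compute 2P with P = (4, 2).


Doubling: s = (3 x1^2 + a) / (2 y1)
s = (3*4^2 + 42) / (2*2) mod 43 = 1
x3 = s^2 - 2 x1 mod 43 = 1^2 - 2*4 = 36
y3 = s (x1 - x3) - y1 mod 43 = 1 * (4 - 36) - 2 = 9

2P = (36, 9)


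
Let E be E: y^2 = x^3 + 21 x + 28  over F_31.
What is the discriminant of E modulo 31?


4 a^3 + 27 b^2 = 4*21^3 + 27*28^2 = 37044 + 21168 = 58212
Delta = -16 * (58212) = -931392
Delta mod 31 = 3

Delta = 3 (mod 31)


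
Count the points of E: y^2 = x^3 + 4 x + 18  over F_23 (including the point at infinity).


For each x in F_23, count y with y^2 = x^3 + 4 x + 18 mod 23:
  x = 0: RHS = 18, y in [8, 15]  -> 2 point(s)
  x = 1: RHS = 0, y in [0]  -> 1 point(s)
  x = 4: RHS = 6, y in [11, 12]  -> 2 point(s)
  x = 5: RHS = 2, y in [5, 18]  -> 2 point(s)
  x = 9: RHS = 1, y in [1, 22]  -> 2 point(s)
  x = 10: RHS = 0, y in [0]  -> 1 point(s)
  x = 11: RHS = 13, y in [6, 17]  -> 2 point(s)
  x = 12: RHS = 0, y in [0]  -> 1 point(s)
  x = 13: RHS = 13, y in [6, 17]  -> 2 point(s)
  x = 14: RHS = 12, y in [9, 14]  -> 2 point(s)
  x = 15: RHS = 3, y in [7, 16]  -> 2 point(s)
  x = 17: RHS = 8, y in [10, 13]  -> 2 point(s)
  x = 20: RHS = 2, y in [5, 18]  -> 2 point(s)
  x = 21: RHS = 2, y in [5, 18]  -> 2 point(s)
  x = 22: RHS = 13, y in [6, 17]  -> 2 point(s)
Affine points: 27. Add the point at infinity: total = 28.

#E(F_23) = 28


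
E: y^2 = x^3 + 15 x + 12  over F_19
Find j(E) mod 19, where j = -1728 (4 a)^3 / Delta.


Delta = -16(4 a^3 + 27 b^2) mod 19 = 9
-1728 * (4 a)^3 = -1728 * (4*15)^3 mod 19 = 8
j = 8 * 9^(-1) mod 19 = 3

j = 3 (mod 19)


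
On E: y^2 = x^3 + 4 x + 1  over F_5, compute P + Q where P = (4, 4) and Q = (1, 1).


P != Q, so use the chord formula.
s = (y2 - y1) / (x2 - x1) = (2) / (2) mod 5 = 1
x3 = s^2 - x1 - x2 mod 5 = 1^2 - 4 - 1 = 1
y3 = s (x1 - x3) - y1 mod 5 = 1 * (4 - 1) - 4 = 4

P + Q = (1, 4)


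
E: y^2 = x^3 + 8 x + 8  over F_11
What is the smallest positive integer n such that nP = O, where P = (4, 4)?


Compute successive multiples of P until we hit O:
  1P = (4, 4)
  2P = (8, 1)
  3P = (3, 9)
  4P = (7, 0)
  5P = (3, 2)
  6P = (8, 10)
  7P = (4, 7)
  8P = O

ord(P) = 8


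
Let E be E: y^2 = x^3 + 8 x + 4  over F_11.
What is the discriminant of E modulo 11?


4 a^3 + 27 b^2 = 4*8^3 + 27*4^2 = 2048 + 432 = 2480
Delta = -16 * (2480) = -39680
Delta mod 11 = 8

Delta = 8 (mod 11)


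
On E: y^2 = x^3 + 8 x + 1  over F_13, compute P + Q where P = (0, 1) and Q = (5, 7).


P != Q, so use the chord formula.
s = (y2 - y1) / (x2 - x1) = (6) / (5) mod 13 = 9
x3 = s^2 - x1 - x2 mod 13 = 9^2 - 0 - 5 = 11
y3 = s (x1 - x3) - y1 mod 13 = 9 * (0 - 11) - 1 = 4

P + Q = (11, 4)


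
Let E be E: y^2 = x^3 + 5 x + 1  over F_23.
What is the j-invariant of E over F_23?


Delta = -16(4 a^3 + 27 b^2) mod 23 = 9
-1728 * (4 a)^3 = -1728 * (4*5)^3 mod 23 = 12
j = 12 * 9^(-1) mod 23 = 9

j = 9 (mod 23)


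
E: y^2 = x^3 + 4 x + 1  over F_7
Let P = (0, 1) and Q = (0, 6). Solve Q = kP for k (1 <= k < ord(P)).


Enumerate multiples of P until we hit Q = (0, 6):
  1P = (0, 1)
  2P = (4, 5)
  3P = (4, 2)
  4P = (0, 6)
Match found at i = 4.

k = 4


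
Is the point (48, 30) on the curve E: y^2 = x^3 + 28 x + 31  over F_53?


Check whether y^2 = x^3 + 28 x + 31 (mod 53) for (x, y) = (48, 30).
LHS: y^2 = 30^2 mod 53 = 52
RHS: x^3 + 28 x + 31 = 48^3 + 28*48 + 31 mod 53 = 31
LHS != RHS

No, not on the curve


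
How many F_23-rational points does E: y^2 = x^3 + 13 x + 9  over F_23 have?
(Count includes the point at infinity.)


For each x in F_23, count y with y^2 = x^3 + 13 x + 9 mod 23:
  x = 0: RHS = 9, y in [3, 20]  -> 2 point(s)
  x = 1: RHS = 0, y in [0]  -> 1 point(s)
  x = 3: RHS = 6, y in [11, 12]  -> 2 point(s)
  x = 6: RHS = 4, y in [2, 21]  -> 2 point(s)
  x = 7: RHS = 6, y in [11, 12]  -> 2 point(s)
  x = 8: RHS = 4, y in [2, 21]  -> 2 point(s)
  x = 9: RHS = 4, y in [2, 21]  -> 2 point(s)
  x = 10: RHS = 12, y in [9, 14]  -> 2 point(s)
  x = 13: RHS = 6, y in [11, 12]  -> 2 point(s)
  x = 16: RHS = 12, y in [9, 14]  -> 2 point(s)
  x = 18: RHS = 3, y in [7, 16]  -> 2 point(s)
  x = 19: RHS = 8, y in [10, 13]  -> 2 point(s)
  x = 20: RHS = 12, y in [9, 14]  -> 2 point(s)
  x = 22: RHS = 18, y in [8, 15]  -> 2 point(s)
Affine points: 27. Add the point at infinity: total = 28.

#E(F_23) = 28


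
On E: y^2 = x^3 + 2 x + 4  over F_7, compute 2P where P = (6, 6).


Doubling: s = (3 x1^2 + a) / (2 y1)
s = (3*6^2 + 2) / (2*6) mod 7 = 1
x3 = s^2 - 2 x1 mod 7 = 1^2 - 2*6 = 3
y3 = s (x1 - x3) - y1 mod 7 = 1 * (6 - 3) - 6 = 4

2P = (3, 4)


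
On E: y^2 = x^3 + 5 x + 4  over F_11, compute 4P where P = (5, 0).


k = 4 = 100_2 (binary, LSB first: 001)
Double-and-add from P = (5, 0):
  bit 0 = 0: acc unchanged = O
  bit 1 = 0: acc unchanged = O
  bit 2 = 1: acc = O + O = O

4P = O


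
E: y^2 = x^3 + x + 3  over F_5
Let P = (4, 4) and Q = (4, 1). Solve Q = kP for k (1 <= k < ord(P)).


Enumerate multiples of P until we hit Q = (4, 1):
  1P = (4, 4)
  2P = (1, 0)
  3P = (4, 1)
Match found at i = 3.

k = 3


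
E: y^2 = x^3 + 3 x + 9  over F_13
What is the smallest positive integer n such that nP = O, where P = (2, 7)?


Compute successive multiples of P until we hit O:
  1P = (2, 7)
  2P = (0, 10)
  3P = (10, 5)
  4P = (10, 8)
  5P = (0, 3)
  6P = (2, 6)
  7P = O

ord(P) = 7


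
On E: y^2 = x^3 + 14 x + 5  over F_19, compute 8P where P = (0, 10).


k = 8 = 1000_2 (binary, LSB first: 0001)
Double-and-add from P = (0, 10):
  bit 0 = 0: acc unchanged = O
  bit 1 = 0: acc unchanged = O
  bit 2 = 0: acc unchanged = O
  bit 3 = 1: acc = O + (12, 1) = (12, 1)

8P = (12, 1)


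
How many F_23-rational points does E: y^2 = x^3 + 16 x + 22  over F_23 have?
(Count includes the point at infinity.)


For each x in F_23, count y with y^2 = x^3 + 16 x + 22 mod 23:
  x = 1: RHS = 16, y in [4, 19]  -> 2 point(s)
  x = 2: RHS = 16, y in [4, 19]  -> 2 point(s)
  x = 4: RHS = 12, y in [9, 14]  -> 2 point(s)
  x = 6: RHS = 12, y in [9, 14]  -> 2 point(s)
  x = 8: RHS = 18, y in [8, 15]  -> 2 point(s)
  x = 10: RHS = 9, y in [3, 20]  -> 2 point(s)
  x = 13: RHS = 12, y in [9, 14]  -> 2 point(s)
  x = 14: RHS = 0, y in [0]  -> 1 point(s)
  x = 15: RHS = 3, y in [7, 16]  -> 2 point(s)
  x = 16: RHS = 4, y in [2, 21]  -> 2 point(s)
  x = 17: RHS = 9, y in [3, 20]  -> 2 point(s)
  x = 18: RHS = 1, y in [1, 22]  -> 2 point(s)
  x = 19: RHS = 9, y in [3, 20]  -> 2 point(s)
  x = 20: RHS = 16, y in [4, 19]  -> 2 point(s)
Affine points: 27. Add the point at infinity: total = 28.

#E(F_23) = 28


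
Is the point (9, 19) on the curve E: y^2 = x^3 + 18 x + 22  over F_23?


Check whether y^2 = x^3 + 18 x + 22 (mod 23) for (x, y) = (9, 19).
LHS: y^2 = 19^2 mod 23 = 16
RHS: x^3 + 18 x + 22 = 9^3 + 18*9 + 22 mod 23 = 16
LHS = RHS

Yes, on the curve


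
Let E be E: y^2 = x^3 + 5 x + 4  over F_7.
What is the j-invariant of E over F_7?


Delta = -16(4 a^3 + 27 b^2) mod 7 = 5
-1728 * (4 a)^3 = -1728 * (4*5)^3 mod 7 = 6
j = 6 * 5^(-1) mod 7 = 4

j = 4 (mod 7)


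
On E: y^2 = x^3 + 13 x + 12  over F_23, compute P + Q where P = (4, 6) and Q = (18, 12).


P != Q, so use the chord formula.
s = (y2 - y1) / (x2 - x1) = (6) / (14) mod 23 = 7
x3 = s^2 - x1 - x2 mod 23 = 7^2 - 4 - 18 = 4
y3 = s (x1 - x3) - y1 mod 23 = 7 * (4 - 4) - 6 = 17

P + Q = (4, 17)


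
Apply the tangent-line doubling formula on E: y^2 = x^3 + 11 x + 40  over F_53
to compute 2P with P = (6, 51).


Doubling: s = (3 x1^2 + a) / (2 y1)
s = (3*6^2 + 11) / (2*51) mod 53 = 10
x3 = s^2 - 2 x1 mod 53 = 10^2 - 2*6 = 35
y3 = s (x1 - x3) - y1 mod 53 = 10 * (6 - 35) - 51 = 30

2P = (35, 30)


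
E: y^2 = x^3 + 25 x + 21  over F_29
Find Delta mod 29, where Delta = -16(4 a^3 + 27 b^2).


4 a^3 + 27 b^2 = 4*25^3 + 27*21^2 = 62500 + 11907 = 74407
Delta = -16 * (74407) = -1190512
Delta mod 29 = 25

Delta = 25 (mod 29)


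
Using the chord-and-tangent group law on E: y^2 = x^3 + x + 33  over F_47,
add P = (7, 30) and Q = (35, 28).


P != Q, so use the chord formula.
s = (y2 - y1) / (x2 - x1) = (45) / (28) mod 47 = 10
x3 = s^2 - x1 - x2 mod 47 = 10^2 - 7 - 35 = 11
y3 = s (x1 - x3) - y1 mod 47 = 10 * (7 - 11) - 30 = 24

P + Q = (11, 24)


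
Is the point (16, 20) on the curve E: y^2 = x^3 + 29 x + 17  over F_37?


Check whether y^2 = x^3 + 29 x + 17 (mod 37) for (x, y) = (16, 20).
LHS: y^2 = 20^2 mod 37 = 30
RHS: x^3 + 29 x + 17 = 16^3 + 29*16 + 17 mod 37 = 26
LHS != RHS

No, not on the curve


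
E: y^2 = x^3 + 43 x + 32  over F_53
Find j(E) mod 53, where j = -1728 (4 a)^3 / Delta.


Delta = -16(4 a^3 + 27 b^2) mod 53 = 52
-1728 * (4 a)^3 = -1728 * (4*43)^3 mod 53 = 27
j = 27 * 52^(-1) mod 53 = 26

j = 26 (mod 53)


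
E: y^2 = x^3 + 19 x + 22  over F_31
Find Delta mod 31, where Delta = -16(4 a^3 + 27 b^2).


4 a^3 + 27 b^2 = 4*19^3 + 27*22^2 = 27436 + 13068 = 40504
Delta = -16 * (40504) = -648064
Delta mod 31 = 22

Delta = 22 (mod 31)


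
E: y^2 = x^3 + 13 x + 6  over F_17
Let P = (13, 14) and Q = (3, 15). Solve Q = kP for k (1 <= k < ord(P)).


Enumerate multiples of P until we hit Q = (3, 15):
  1P = (13, 14)
  2P = (7, 10)
  3P = (5, 14)
  4P = (16, 3)
  5P = (9, 11)
  6P = (3, 2)
  7P = (14, 12)
  8P = (11, 16)
  9P = (11, 1)
  10P = (14, 5)
  11P = (3, 15)
Match found at i = 11.

k = 11


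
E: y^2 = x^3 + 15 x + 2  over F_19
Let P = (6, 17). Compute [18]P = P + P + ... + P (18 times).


k = 18 = 10010_2 (binary, LSB first: 01001)
Double-and-add from P = (6, 17):
  bit 0 = 0: acc unchanged = O
  bit 1 = 1: acc = O + (18, 10) = (18, 10)
  bit 2 = 0: acc unchanged = (18, 10)
  bit 3 = 0: acc unchanged = (18, 10)
  bit 4 = 1: acc = (18, 10) + (3, 6) = (18, 9)

18P = (18, 9)


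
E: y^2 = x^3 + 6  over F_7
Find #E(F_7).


For each x in F_7, count y with y^2 = x^3 + 0 x + 6 mod 7:
  x = 1: RHS = 0, y in [0]  -> 1 point(s)
  x = 2: RHS = 0, y in [0]  -> 1 point(s)
  x = 4: RHS = 0, y in [0]  -> 1 point(s)
Affine points: 3. Add the point at infinity: total = 4.

#E(F_7) = 4


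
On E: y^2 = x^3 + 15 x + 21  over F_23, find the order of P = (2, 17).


Compute successive multiples of P until we hit O:
  1P = (2, 17)
  2P = (14, 10)
  3P = (19, 14)
  4P = (8, 3)
  5P = (21, 12)
  6P = (3, 22)
  7P = (20, 8)
  8P = (7, 20)
  ... (continuing to 17P)
  17P = O

ord(P) = 17


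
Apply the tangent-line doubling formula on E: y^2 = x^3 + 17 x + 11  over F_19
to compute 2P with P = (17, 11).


Doubling: s = (3 x1^2 + a) / (2 y1)
s = (3*17^2 + 17) / (2*11) mod 19 = 16
x3 = s^2 - 2 x1 mod 19 = 16^2 - 2*17 = 13
y3 = s (x1 - x3) - y1 mod 19 = 16 * (17 - 13) - 11 = 15

2P = (13, 15)


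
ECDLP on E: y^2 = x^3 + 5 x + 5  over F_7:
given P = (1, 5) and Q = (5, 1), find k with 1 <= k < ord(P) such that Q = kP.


Enumerate multiples of P until we hit Q = (5, 1):
  1P = (1, 5)
  2P = (2, 4)
  3P = (5, 6)
  4P = (5, 1)
Match found at i = 4.

k = 4


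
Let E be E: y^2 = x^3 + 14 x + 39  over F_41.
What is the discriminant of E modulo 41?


4 a^3 + 27 b^2 = 4*14^3 + 27*39^2 = 10976 + 41067 = 52043
Delta = -16 * (52043) = -832688
Delta mod 41 = 22

Delta = 22 (mod 41)


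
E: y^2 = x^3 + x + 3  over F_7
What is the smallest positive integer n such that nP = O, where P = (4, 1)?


Compute successive multiples of P until we hit O:
  1P = (4, 1)
  2P = (6, 6)
  3P = (5, 0)
  4P = (6, 1)
  5P = (4, 6)
  6P = O

ord(P) = 6


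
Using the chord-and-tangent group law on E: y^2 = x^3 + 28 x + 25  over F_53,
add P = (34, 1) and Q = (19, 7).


P != Q, so use the chord formula.
s = (y2 - y1) / (x2 - x1) = (6) / (38) mod 53 = 42
x3 = s^2 - x1 - x2 mod 53 = 42^2 - 34 - 19 = 15
y3 = s (x1 - x3) - y1 mod 53 = 42 * (34 - 15) - 1 = 2

P + Q = (15, 2)


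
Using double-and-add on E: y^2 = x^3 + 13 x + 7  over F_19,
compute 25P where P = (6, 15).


k = 25 = 11001_2 (binary, LSB first: 10011)
Double-and-add from P = (6, 15):
  bit 0 = 1: acc = O + (6, 15) = (6, 15)
  bit 1 = 0: acc unchanged = (6, 15)
  bit 2 = 0: acc unchanged = (6, 15)
  bit 3 = 1: acc = (6, 15) + (9, 6) = (13, 6)
  bit 4 = 1: acc = (13, 6) + (17, 7) = (14, 8)

25P = (14, 8)


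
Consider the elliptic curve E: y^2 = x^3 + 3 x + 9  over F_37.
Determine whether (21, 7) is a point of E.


Check whether y^2 = x^3 + 3 x + 9 (mod 37) for (x, y) = (21, 7).
LHS: y^2 = 7^2 mod 37 = 12
RHS: x^3 + 3 x + 9 = 21^3 + 3*21 + 9 mod 37 = 9
LHS != RHS

No, not on the curve


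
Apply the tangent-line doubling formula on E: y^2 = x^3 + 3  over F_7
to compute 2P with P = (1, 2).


Doubling: s = (3 x1^2 + a) / (2 y1)
s = (3*1^2 + 0) / (2*2) mod 7 = 6
x3 = s^2 - 2 x1 mod 7 = 6^2 - 2*1 = 6
y3 = s (x1 - x3) - y1 mod 7 = 6 * (1 - 6) - 2 = 3

2P = (6, 3)


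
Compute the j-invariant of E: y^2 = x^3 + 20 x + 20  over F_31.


Delta = -16(4 a^3 + 27 b^2) mod 31 = 21
-1728 * (4 a)^3 = -1728 * (4*20)^3 mod 31 = 1
j = 1 * 21^(-1) mod 31 = 3

j = 3 (mod 31)


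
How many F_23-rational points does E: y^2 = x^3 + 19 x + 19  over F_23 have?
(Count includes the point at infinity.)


For each x in F_23, count y with y^2 = x^3 + 19 x + 19 mod 23:
  x = 1: RHS = 16, y in [4, 19]  -> 2 point(s)
  x = 5: RHS = 9, y in [3, 20]  -> 2 point(s)
  x = 6: RHS = 4, y in [2, 21]  -> 2 point(s)
  x = 7: RHS = 12, y in [9, 14]  -> 2 point(s)
  x = 8: RHS = 16, y in [4, 19]  -> 2 point(s)
  x = 10: RHS = 13, y in [6, 17]  -> 2 point(s)
  x = 11: RHS = 18, y in [8, 15]  -> 2 point(s)
  x = 13: RHS = 2, y in [5, 18]  -> 2 point(s)
  x = 14: RHS = 16, y in [4, 19]  -> 2 point(s)
  x = 16: RHS = 3, y in [7, 16]  -> 2 point(s)
  x = 18: RHS = 6, y in [11, 12]  -> 2 point(s)
  x = 20: RHS = 4, y in [2, 21]  -> 2 point(s)
Affine points: 24. Add the point at infinity: total = 25.

#E(F_23) = 25


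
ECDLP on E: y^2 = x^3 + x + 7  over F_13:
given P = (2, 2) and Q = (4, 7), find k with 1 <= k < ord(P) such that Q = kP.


Enumerate multiples of P until we hit Q = (4, 7):
  1P = (2, 2)
  2P = (9, 11)
  3P = (1, 3)
  4P = (11, 7)
  5P = (4, 7)
Match found at i = 5.

k = 5


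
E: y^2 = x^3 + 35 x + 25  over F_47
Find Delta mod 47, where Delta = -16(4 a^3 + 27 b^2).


4 a^3 + 27 b^2 = 4*35^3 + 27*25^2 = 171500 + 16875 = 188375
Delta = -16 * (188375) = -3014000
Delta mod 47 = 16

Delta = 16 (mod 47)


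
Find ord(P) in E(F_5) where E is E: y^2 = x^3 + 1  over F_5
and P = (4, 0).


Compute successive multiples of P until we hit O:
  1P = (4, 0)
  2P = O

ord(P) = 2


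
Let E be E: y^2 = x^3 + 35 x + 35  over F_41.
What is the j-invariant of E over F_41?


Delta = -16(4 a^3 + 27 b^2) mod 41 = 35
-1728 * (4 a)^3 = -1728 * (4*35)^3 mod 41 = 1
j = 1 * 35^(-1) mod 41 = 34

j = 34 (mod 41)


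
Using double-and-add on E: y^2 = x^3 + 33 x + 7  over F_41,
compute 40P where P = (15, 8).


k = 40 = 101000_2 (binary, LSB first: 000101)
Double-and-add from P = (15, 8):
  bit 0 = 0: acc unchanged = O
  bit 1 = 0: acc unchanged = O
  bit 2 = 0: acc unchanged = O
  bit 3 = 1: acc = O + (33, 25) = (33, 25)
  bit 4 = 0: acc unchanged = (33, 25)
  bit 5 = 1: acc = (33, 25) + (5, 16) = (11, 26)

40P = (11, 26)


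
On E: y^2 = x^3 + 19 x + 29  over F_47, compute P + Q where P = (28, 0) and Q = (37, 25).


P != Q, so use the chord formula.
s = (y2 - y1) / (x2 - x1) = (25) / (9) mod 47 = 8
x3 = s^2 - x1 - x2 mod 47 = 8^2 - 28 - 37 = 46
y3 = s (x1 - x3) - y1 mod 47 = 8 * (28 - 46) - 0 = 44

P + Q = (46, 44)


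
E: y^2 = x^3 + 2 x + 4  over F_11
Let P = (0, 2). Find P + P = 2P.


Doubling: s = (3 x1^2 + a) / (2 y1)
s = (3*0^2 + 2) / (2*2) mod 11 = 6
x3 = s^2 - 2 x1 mod 11 = 6^2 - 2*0 = 3
y3 = s (x1 - x3) - y1 mod 11 = 6 * (0 - 3) - 2 = 2

2P = (3, 2)


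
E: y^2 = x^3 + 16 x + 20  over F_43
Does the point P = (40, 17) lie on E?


Check whether y^2 = x^3 + 16 x + 20 (mod 43) for (x, y) = (40, 17).
LHS: y^2 = 17^2 mod 43 = 31
RHS: x^3 + 16 x + 20 = 40^3 + 16*40 + 20 mod 43 = 31
LHS = RHS

Yes, on the curve


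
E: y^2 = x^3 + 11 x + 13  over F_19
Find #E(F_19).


For each x in F_19, count y with y^2 = x^3 + 11 x + 13 mod 19:
  x = 1: RHS = 6, y in [5, 14]  -> 2 point(s)
  x = 2: RHS = 5, y in [9, 10]  -> 2 point(s)
  x = 3: RHS = 16, y in [4, 15]  -> 2 point(s)
  x = 4: RHS = 7, y in [8, 11]  -> 2 point(s)
  x = 8: RHS = 5, y in [9, 10]  -> 2 point(s)
  x = 9: RHS = 5, y in [9, 10]  -> 2 point(s)
  x = 12: RHS = 11, y in [7, 12]  -> 2 point(s)
  x = 13: RHS = 16, y in [4, 15]  -> 2 point(s)
  x = 14: RHS = 4, y in [2, 17]  -> 2 point(s)
  x = 15: RHS = 0, y in [0]  -> 1 point(s)
  x = 18: RHS = 1, y in [1, 18]  -> 2 point(s)
Affine points: 21. Add the point at infinity: total = 22.

#E(F_19) = 22


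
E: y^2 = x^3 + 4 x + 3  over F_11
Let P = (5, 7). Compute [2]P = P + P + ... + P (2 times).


k = 2 = 10_2 (binary, LSB first: 01)
Double-and-add from P = (5, 7):
  bit 0 = 0: acc unchanged = O
  bit 1 = 1: acc = O + (10, 8) = (10, 8)

2P = (10, 8)


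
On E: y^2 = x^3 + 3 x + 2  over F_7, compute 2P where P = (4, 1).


Doubling: s = (3 x1^2 + a) / (2 y1)
s = (3*4^2 + 3) / (2*1) mod 7 = 1
x3 = s^2 - 2 x1 mod 7 = 1^2 - 2*4 = 0
y3 = s (x1 - x3) - y1 mod 7 = 1 * (4 - 0) - 1 = 3

2P = (0, 3)


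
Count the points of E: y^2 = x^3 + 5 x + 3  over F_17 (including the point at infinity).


For each x in F_17, count y with y^2 = x^3 + 5 x + 3 mod 17:
  x = 1: RHS = 9, y in [3, 14]  -> 2 point(s)
  x = 2: RHS = 4, y in [2, 15]  -> 2 point(s)
  x = 4: RHS = 2, y in [6, 11]  -> 2 point(s)
  x = 5: RHS = 0, y in [0]  -> 1 point(s)
  x = 10: RHS = 16, y in [4, 13]  -> 2 point(s)
  x = 13: RHS = 4, y in [2, 15]  -> 2 point(s)
  x = 15: RHS = 2, y in [6, 11]  -> 2 point(s)
Affine points: 13. Add the point at infinity: total = 14.

#E(F_17) = 14


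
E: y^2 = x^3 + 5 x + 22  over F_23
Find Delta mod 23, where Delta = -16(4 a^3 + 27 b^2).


4 a^3 + 27 b^2 = 4*5^3 + 27*22^2 = 500 + 13068 = 13568
Delta = -16 * (13568) = -217088
Delta mod 23 = 9

Delta = 9 (mod 23)


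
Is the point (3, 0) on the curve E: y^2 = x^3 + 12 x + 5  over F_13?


Check whether y^2 = x^3 + 12 x + 5 (mod 13) for (x, y) = (3, 0).
LHS: y^2 = 0^2 mod 13 = 0
RHS: x^3 + 12 x + 5 = 3^3 + 12*3 + 5 mod 13 = 3
LHS != RHS

No, not on the curve


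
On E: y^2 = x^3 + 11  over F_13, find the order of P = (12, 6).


Compute successive multiples of P until we hit O:
  1P = (12, 6)
  2P = (11, 4)
  3P = (7, 4)
  4P = (3, 8)
  5P = (8, 9)
  6P = (9, 8)
  7P = (4, 6)
  8P = (10, 7)
  ... (continuing to 19P)
  19P = O

ord(P) = 19


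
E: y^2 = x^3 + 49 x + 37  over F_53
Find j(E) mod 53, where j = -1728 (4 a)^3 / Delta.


Delta = -16(4 a^3 + 27 b^2) mod 53 = 34
-1728 * (4 a)^3 = -1728 * (4*49)^3 mod 53 = 3
j = 3 * 34^(-1) mod 53 = 11

j = 11 (mod 53)


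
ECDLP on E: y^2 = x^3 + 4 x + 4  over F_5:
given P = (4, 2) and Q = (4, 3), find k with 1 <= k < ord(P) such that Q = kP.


Enumerate multiples of P until we hit Q = (4, 3):
  1P = (4, 2)
  2P = (1, 2)
  3P = (0, 3)
  4P = (2, 0)
  5P = (0, 2)
  6P = (1, 3)
  7P = (4, 3)
Match found at i = 7.

k = 7


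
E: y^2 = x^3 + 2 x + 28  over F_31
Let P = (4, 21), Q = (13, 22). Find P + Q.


P != Q, so use the chord formula.
s = (y2 - y1) / (x2 - x1) = (1) / (9) mod 31 = 7
x3 = s^2 - x1 - x2 mod 31 = 7^2 - 4 - 13 = 1
y3 = s (x1 - x3) - y1 mod 31 = 7 * (4 - 1) - 21 = 0

P + Q = (1, 0)


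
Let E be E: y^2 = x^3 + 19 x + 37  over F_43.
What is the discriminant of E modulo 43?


4 a^3 + 27 b^2 = 4*19^3 + 27*37^2 = 27436 + 36963 = 64399
Delta = -16 * (64399) = -1030384
Delta mod 43 = 25

Delta = 25 (mod 43)


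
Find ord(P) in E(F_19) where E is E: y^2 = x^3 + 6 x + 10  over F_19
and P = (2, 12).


Compute successive multiples of P until we hit O:
  1P = (2, 12)
  2P = (12, 9)
  3P = (3, 13)
  4P = (15, 13)
  5P = (11, 18)
  6P = (17, 16)
  7P = (1, 6)
  8P = (14, 11)
  ... (continuing to 22P)
  22P = O

ord(P) = 22


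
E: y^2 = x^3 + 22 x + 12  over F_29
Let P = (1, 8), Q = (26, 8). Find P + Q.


P != Q, so use the chord formula.
s = (y2 - y1) / (x2 - x1) = (0) / (25) mod 29 = 0
x3 = s^2 - x1 - x2 mod 29 = 0^2 - 1 - 26 = 2
y3 = s (x1 - x3) - y1 mod 29 = 0 * (1 - 2) - 8 = 21

P + Q = (2, 21)


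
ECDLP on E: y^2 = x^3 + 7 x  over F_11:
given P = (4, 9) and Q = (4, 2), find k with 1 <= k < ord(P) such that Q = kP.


Enumerate multiples of P until we hit Q = (4, 2):
  1P = (4, 9)
  2P = (3, 2)
  3P = (9, 0)
  4P = (3, 9)
  5P = (4, 2)
Match found at i = 5.

k = 5


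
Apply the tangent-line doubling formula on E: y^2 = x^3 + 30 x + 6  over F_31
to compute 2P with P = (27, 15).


Doubling: s = (3 x1^2 + a) / (2 y1)
s = (3*27^2 + 30) / (2*15) mod 31 = 15
x3 = s^2 - 2 x1 mod 31 = 15^2 - 2*27 = 16
y3 = s (x1 - x3) - y1 mod 31 = 15 * (27 - 16) - 15 = 26

2P = (16, 26)


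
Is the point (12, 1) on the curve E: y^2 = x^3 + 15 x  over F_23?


Check whether y^2 = x^3 + 15 x + 0 (mod 23) for (x, y) = (12, 1).
LHS: y^2 = 1^2 mod 23 = 1
RHS: x^3 + 15 x + 0 = 12^3 + 15*12 + 0 mod 23 = 22
LHS != RHS

No, not on the curve


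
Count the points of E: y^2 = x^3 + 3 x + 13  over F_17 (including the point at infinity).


For each x in F_17, count y with y^2 = x^3 + 3 x + 13 mod 17:
  x = 0: RHS = 13, y in [8, 9]  -> 2 point(s)
  x = 1: RHS = 0, y in [0]  -> 1 point(s)
  x = 3: RHS = 15, y in [7, 10]  -> 2 point(s)
  x = 4: RHS = 4, y in [2, 15]  -> 2 point(s)
  x = 5: RHS = 0, y in [0]  -> 1 point(s)
  x = 6: RHS = 9, y in [3, 14]  -> 2 point(s)
  x = 9: RHS = 4, y in [2, 15]  -> 2 point(s)
  x = 11: RHS = 0, y in [0]  -> 1 point(s)
  x = 12: RHS = 9, y in [3, 14]  -> 2 point(s)
  x = 15: RHS = 16, y in [4, 13]  -> 2 point(s)
  x = 16: RHS = 9, y in [3, 14]  -> 2 point(s)
Affine points: 19. Add the point at infinity: total = 20.

#E(F_17) = 20


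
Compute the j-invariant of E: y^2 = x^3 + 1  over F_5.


Delta = -16(4 a^3 + 27 b^2) mod 5 = 3
-1728 * (4 a)^3 = -1728 * (4*0)^3 mod 5 = 0
j = 0 * 3^(-1) mod 5 = 0

j = 0 (mod 5)


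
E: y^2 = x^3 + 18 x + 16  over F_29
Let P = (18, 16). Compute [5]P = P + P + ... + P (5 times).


k = 5 = 101_2 (binary, LSB first: 101)
Double-and-add from P = (18, 16):
  bit 0 = 1: acc = O + (18, 16) = (18, 16)
  bit 1 = 0: acc unchanged = (18, 16)
  bit 2 = 1: acc = (18, 16) + (26, 14) = (5, 17)

5P = (5, 17)


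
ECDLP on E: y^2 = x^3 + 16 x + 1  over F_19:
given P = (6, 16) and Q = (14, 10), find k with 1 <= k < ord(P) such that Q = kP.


Enumerate multiples of P until we hit Q = (14, 10):
  1P = (6, 16)
  2P = (14, 10)
Match found at i = 2.

k = 2


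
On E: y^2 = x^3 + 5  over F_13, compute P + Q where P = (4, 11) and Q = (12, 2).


P != Q, so use the chord formula.
s = (y2 - y1) / (x2 - x1) = (4) / (8) mod 13 = 7
x3 = s^2 - x1 - x2 mod 13 = 7^2 - 4 - 12 = 7
y3 = s (x1 - x3) - y1 mod 13 = 7 * (4 - 7) - 11 = 7

P + Q = (7, 7)


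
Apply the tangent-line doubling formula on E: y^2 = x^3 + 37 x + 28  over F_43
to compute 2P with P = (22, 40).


Doubling: s = (3 x1^2 + a) / (2 y1)
s = (3*22^2 + 37) / (2*40) mod 43 = 17
x3 = s^2 - 2 x1 mod 43 = 17^2 - 2*22 = 30
y3 = s (x1 - x3) - y1 mod 43 = 17 * (22 - 30) - 40 = 39

2P = (30, 39)


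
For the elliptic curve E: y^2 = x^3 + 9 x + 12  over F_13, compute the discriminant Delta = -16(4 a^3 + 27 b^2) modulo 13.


4 a^3 + 27 b^2 = 4*9^3 + 27*12^2 = 2916 + 3888 = 6804
Delta = -16 * (6804) = -108864
Delta mod 13 = 11

Delta = 11 (mod 13)


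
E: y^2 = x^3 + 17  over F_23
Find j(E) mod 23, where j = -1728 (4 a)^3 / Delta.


Delta = -16(4 a^3 + 27 b^2) mod 23 = 19
-1728 * (4 a)^3 = -1728 * (4*0)^3 mod 23 = 0
j = 0 * 19^(-1) mod 23 = 0

j = 0 (mod 23)


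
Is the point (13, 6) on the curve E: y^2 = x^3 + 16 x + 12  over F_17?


Check whether y^2 = x^3 + 16 x + 12 (mod 17) for (x, y) = (13, 6).
LHS: y^2 = 6^2 mod 17 = 2
RHS: x^3 + 16 x + 12 = 13^3 + 16*13 + 12 mod 17 = 3
LHS != RHS

No, not on the curve


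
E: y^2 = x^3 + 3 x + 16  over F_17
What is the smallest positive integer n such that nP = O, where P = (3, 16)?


Compute successive multiples of P until we hit O:
  1P = (3, 16)
  2P = (15, 11)
  3P = (0, 4)
  4P = (13, 12)
  5P = (10, 14)
  6P = (2, 8)
  7P = (8, 12)
  8P = (8, 5)
  ... (continuing to 15P)
  15P = O

ord(P) = 15


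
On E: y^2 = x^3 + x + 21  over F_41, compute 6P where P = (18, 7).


k = 6 = 110_2 (binary, LSB first: 011)
Double-and-add from P = (18, 7):
  bit 0 = 0: acc unchanged = O
  bit 1 = 1: acc = O + (28, 36) = (28, 36)
  bit 2 = 1: acc = (28, 36) + (22, 20) = (30, 27)

6P = (30, 27)


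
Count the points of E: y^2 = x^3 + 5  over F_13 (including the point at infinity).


For each x in F_13, count y with y^2 = x^3 + 0 x + 5 mod 13:
  x = 2: RHS = 0, y in [0]  -> 1 point(s)
  x = 4: RHS = 4, y in [2, 11]  -> 2 point(s)
  x = 5: RHS = 0, y in [0]  -> 1 point(s)
  x = 6: RHS = 0, y in [0]  -> 1 point(s)
  x = 7: RHS = 10, y in [6, 7]  -> 2 point(s)
  x = 8: RHS = 10, y in [6, 7]  -> 2 point(s)
  x = 10: RHS = 4, y in [2, 11]  -> 2 point(s)
  x = 11: RHS = 10, y in [6, 7]  -> 2 point(s)
  x = 12: RHS = 4, y in [2, 11]  -> 2 point(s)
Affine points: 15. Add the point at infinity: total = 16.

#E(F_13) = 16


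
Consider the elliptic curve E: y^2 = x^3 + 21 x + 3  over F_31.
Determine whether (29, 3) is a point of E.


Check whether y^2 = x^3 + 21 x + 3 (mod 31) for (x, y) = (29, 3).
LHS: y^2 = 3^2 mod 31 = 9
RHS: x^3 + 21 x + 3 = 29^3 + 21*29 + 3 mod 31 = 15
LHS != RHS

No, not on the curve


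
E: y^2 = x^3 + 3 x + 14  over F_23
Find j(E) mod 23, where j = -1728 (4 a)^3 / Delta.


Delta = -16(4 a^3 + 27 b^2) mod 23 = 11
-1728 * (4 a)^3 = -1728 * (4*3)^3 mod 23 = 14
j = 14 * 11^(-1) mod 23 = 18

j = 18 (mod 23)


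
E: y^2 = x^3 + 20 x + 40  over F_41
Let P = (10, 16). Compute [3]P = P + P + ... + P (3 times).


k = 3 = 11_2 (binary, LSB first: 11)
Double-and-add from P = (10, 16):
  bit 0 = 1: acc = O + (10, 16) = (10, 16)
  bit 1 = 1: acc = (10, 16) + (39, 22) = (23, 11)

3P = (23, 11)


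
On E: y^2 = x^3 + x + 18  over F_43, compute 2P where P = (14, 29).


Doubling: s = (3 x1^2 + a) / (2 y1)
s = (3*14^2 + 1) / (2*29) mod 43 = 2
x3 = s^2 - 2 x1 mod 43 = 2^2 - 2*14 = 19
y3 = s (x1 - x3) - y1 mod 43 = 2 * (14 - 19) - 29 = 4

2P = (19, 4)


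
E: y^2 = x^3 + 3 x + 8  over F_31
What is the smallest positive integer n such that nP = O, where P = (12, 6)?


Compute successive multiples of P until we hit O:
  1P = (12, 6)
  2P = (21, 1)
  3P = (14, 2)
  4P = (9, 19)
  5P = (15, 7)
  6P = (11, 15)
  7P = (27, 5)
  8P = (27, 26)
  ... (continuing to 15P)
  15P = O

ord(P) = 15


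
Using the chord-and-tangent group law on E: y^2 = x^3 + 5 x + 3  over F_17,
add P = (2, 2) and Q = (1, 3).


P != Q, so use the chord formula.
s = (y2 - y1) / (x2 - x1) = (1) / (16) mod 17 = 16
x3 = s^2 - x1 - x2 mod 17 = 16^2 - 2 - 1 = 15
y3 = s (x1 - x3) - y1 mod 17 = 16 * (2 - 15) - 2 = 11

P + Q = (15, 11)


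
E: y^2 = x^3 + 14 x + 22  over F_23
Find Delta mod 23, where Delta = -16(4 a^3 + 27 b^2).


4 a^3 + 27 b^2 = 4*14^3 + 27*22^2 = 10976 + 13068 = 24044
Delta = -16 * (24044) = -384704
Delta mod 23 = 17

Delta = 17 (mod 23)


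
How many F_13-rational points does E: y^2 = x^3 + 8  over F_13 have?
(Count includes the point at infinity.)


For each x in F_13, count y with y^2 = x^3 + 0 x + 8 mod 13:
  x = 1: RHS = 9, y in [3, 10]  -> 2 point(s)
  x = 2: RHS = 3, y in [4, 9]  -> 2 point(s)
  x = 3: RHS = 9, y in [3, 10]  -> 2 point(s)
  x = 5: RHS = 3, y in [4, 9]  -> 2 point(s)
  x = 6: RHS = 3, y in [4, 9]  -> 2 point(s)
  x = 7: RHS = 0, y in [0]  -> 1 point(s)
  x = 8: RHS = 0, y in [0]  -> 1 point(s)
  x = 9: RHS = 9, y in [3, 10]  -> 2 point(s)
  x = 11: RHS = 0, y in [0]  -> 1 point(s)
Affine points: 15. Add the point at infinity: total = 16.

#E(F_13) = 16


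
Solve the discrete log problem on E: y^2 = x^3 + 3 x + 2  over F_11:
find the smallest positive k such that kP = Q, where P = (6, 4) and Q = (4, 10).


Enumerate multiples of P until we hit Q = (4, 10):
  1P = (6, 4)
  2P = (4, 10)
Match found at i = 2.

k = 2


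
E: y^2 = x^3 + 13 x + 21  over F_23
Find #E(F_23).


For each x in F_23, count y with y^2 = x^3 + 13 x + 21 mod 23:
  x = 1: RHS = 12, y in [9, 14]  -> 2 point(s)
  x = 2: RHS = 9, y in [3, 20]  -> 2 point(s)
  x = 3: RHS = 18, y in [8, 15]  -> 2 point(s)
  x = 5: RHS = 4, y in [2, 21]  -> 2 point(s)
  x = 6: RHS = 16, y in [4, 19]  -> 2 point(s)
  x = 7: RHS = 18, y in [8, 15]  -> 2 point(s)
  x = 8: RHS = 16, y in [4, 19]  -> 2 point(s)
  x = 9: RHS = 16, y in [4, 19]  -> 2 point(s)
  x = 10: RHS = 1, y in [1, 22]  -> 2 point(s)
  x = 11: RHS = 0, y in [0]  -> 1 point(s)
  x = 13: RHS = 18, y in [8, 15]  -> 2 point(s)
  x = 14: RHS = 3, y in [7, 16]  -> 2 point(s)
  x = 15: RHS = 3, y in [7, 16]  -> 2 point(s)
  x = 16: RHS = 1, y in [1, 22]  -> 2 point(s)
  x = 17: RHS = 3, y in [7, 16]  -> 2 point(s)
  x = 20: RHS = 1, y in [1, 22]  -> 2 point(s)
Affine points: 31. Add the point at infinity: total = 32.

#E(F_23) = 32


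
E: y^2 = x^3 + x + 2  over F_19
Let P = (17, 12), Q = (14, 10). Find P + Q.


P != Q, so use the chord formula.
s = (y2 - y1) / (x2 - x1) = (17) / (16) mod 19 = 7
x3 = s^2 - x1 - x2 mod 19 = 7^2 - 17 - 14 = 18
y3 = s (x1 - x3) - y1 mod 19 = 7 * (17 - 18) - 12 = 0

P + Q = (18, 0)


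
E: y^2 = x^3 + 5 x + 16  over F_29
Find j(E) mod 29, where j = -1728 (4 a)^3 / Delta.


Delta = -16(4 a^3 + 27 b^2) mod 29 = 18
-1728 * (4 a)^3 = -1728 * (4*5)^3 mod 29 = 10
j = 10 * 18^(-1) mod 29 = 7

j = 7 (mod 29)


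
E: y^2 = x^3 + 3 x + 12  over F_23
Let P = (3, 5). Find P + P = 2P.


Doubling: s = (3 x1^2 + a) / (2 y1)
s = (3*3^2 + 3) / (2*5) mod 23 = 3
x3 = s^2 - 2 x1 mod 23 = 3^2 - 2*3 = 3
y3 = s (x1 - x3) - y1 mod 23 = 3 * (3 - 3) - 5 = 18

2P = (3, 18)


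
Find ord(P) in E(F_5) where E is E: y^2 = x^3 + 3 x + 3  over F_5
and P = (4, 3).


Compute successive multiples of P until we hit O:
  1P = (4, 3)
  2P = (3, 3)
  3P = (3, 2)
  4P = (4, 2)
  5P = O

ord(P) = 5


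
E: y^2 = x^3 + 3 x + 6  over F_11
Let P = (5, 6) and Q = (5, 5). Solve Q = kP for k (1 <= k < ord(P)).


Enumerate multiples of P until we hit Q = (5, 5):
  1P = (5, 6)
  2P = (2, 8)
  3P = (2, 3)
  4P = (5, 5)
Match found at i = 4.

k = 4
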